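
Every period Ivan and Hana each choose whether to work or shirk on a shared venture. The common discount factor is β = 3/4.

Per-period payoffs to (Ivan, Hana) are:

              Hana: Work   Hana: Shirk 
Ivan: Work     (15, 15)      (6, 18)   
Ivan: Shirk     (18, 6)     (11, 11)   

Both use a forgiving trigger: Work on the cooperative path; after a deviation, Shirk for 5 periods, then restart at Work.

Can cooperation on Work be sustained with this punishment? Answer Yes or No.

IC: β+…+β^5 ≥ (18−15)/(15−11) = 3/4.
At β = 3/4: partial sum = 2.2881 ≥ 0.7500. Cooperation sustainable.

Yes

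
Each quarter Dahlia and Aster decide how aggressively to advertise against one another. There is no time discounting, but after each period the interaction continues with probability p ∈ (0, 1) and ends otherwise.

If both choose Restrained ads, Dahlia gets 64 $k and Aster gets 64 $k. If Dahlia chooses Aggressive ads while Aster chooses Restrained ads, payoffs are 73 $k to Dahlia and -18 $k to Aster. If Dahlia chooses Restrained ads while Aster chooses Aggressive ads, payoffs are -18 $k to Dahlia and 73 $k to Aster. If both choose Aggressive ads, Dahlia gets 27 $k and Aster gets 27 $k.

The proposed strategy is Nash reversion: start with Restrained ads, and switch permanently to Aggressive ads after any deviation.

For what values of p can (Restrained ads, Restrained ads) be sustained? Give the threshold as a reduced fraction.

9/46

With no time discounting, the continuation probability p plays the role of the discount factor.
Grim-trigger IC: 64/(1−p) ≥ 73 + 27p/(1−p) ⇒ p ≥ (73−64)/(73−27) = 9/46.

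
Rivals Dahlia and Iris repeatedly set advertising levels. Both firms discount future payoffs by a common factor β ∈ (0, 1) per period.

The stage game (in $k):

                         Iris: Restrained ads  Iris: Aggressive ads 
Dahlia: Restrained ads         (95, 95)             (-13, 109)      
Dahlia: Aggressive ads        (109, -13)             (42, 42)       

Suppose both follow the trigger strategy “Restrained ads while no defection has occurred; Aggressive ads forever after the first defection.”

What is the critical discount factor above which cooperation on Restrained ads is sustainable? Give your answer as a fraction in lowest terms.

Cooperation forever yields 95 each period: 95/(1−β).
Deviating yields 109 once, then 42 forever: 109 + 42β/(1−β).
No profitable deviation requires 95/(1−β) ≥ 109 + 42β/(1−β).
Multiplying by (1−β): 95 ≥ 109(1−β) + 42β = 109 − 67β.
So 67β ≥ 14, i.e. β ≥ 14/67.

14/67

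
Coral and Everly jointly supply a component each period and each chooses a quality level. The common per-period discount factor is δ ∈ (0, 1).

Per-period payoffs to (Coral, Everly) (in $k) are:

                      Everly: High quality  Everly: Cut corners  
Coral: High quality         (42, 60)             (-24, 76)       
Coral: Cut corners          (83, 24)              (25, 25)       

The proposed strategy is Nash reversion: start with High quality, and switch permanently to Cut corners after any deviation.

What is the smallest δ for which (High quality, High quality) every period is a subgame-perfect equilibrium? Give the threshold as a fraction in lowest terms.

For Coral: deviation gain 83−42 = 41, per-period punishment loss 42−25 = 17. IC gives δ ≥ 41/58.
For Everly: gain 16, loss 35 per period, so δ ≥ 16/51.
The tighter constraint is Coral's, so cooperation needs δ ≥ 41/58.

41/58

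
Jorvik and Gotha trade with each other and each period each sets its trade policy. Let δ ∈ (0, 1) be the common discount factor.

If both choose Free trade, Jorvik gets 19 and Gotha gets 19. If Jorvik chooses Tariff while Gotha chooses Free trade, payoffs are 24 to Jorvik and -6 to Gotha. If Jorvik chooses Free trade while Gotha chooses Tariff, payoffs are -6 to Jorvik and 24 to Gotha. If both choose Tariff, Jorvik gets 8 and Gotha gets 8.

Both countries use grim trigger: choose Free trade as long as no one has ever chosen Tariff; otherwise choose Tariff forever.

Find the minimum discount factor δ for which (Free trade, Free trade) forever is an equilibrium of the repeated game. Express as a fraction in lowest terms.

Cooperation forever yields 19 each period: 19/(1−δ).
Deviating yields 24 once, then 8 forever: 24 + 8δ/(1−δ).
No profitable deviation requires 19/(1−δ) ≥ 24 + 8δ/(1−δ).
Multiplying by (1−δ): 19 ≥ 24(1−δ) + 8δ = 24 − 16δ.
So 16δ ≥ 5, i.e. δ ≥ 5/16.

5/16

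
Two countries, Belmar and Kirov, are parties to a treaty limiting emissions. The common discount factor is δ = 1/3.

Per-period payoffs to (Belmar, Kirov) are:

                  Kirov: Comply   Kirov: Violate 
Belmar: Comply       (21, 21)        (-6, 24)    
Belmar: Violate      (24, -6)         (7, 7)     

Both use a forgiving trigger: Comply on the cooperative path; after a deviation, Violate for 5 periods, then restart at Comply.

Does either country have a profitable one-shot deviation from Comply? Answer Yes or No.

A one-shot deviation gives 24 now, then 7 for 5 periods, then back to 21.
Gain from deviating: (24−21) today; loss: (21−7) in each of the next 5 periods.
No-deviation condition: (21−7)(δ+…+δ^5) ≥ 24−21, i.e. δ+…+δ^5 ≥ 3/14.
At δ = 1/3: δ+…+δ^5 = 0.4979 ≥ 0.2143.
So cooperation is sustainable.

No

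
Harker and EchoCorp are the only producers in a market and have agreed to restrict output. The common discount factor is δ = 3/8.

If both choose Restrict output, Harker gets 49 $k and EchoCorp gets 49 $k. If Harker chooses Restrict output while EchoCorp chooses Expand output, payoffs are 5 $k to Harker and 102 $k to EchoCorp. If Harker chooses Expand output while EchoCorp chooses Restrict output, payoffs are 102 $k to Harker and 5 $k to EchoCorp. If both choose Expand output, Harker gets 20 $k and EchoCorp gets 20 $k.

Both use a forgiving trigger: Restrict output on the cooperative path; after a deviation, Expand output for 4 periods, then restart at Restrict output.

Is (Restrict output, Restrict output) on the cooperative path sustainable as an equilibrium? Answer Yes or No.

No

IC: δ+…+δ^4 ≥ (102−49)/(49−20) = 53/29.
At δ = 3/8: partial sum = 0.5881 < 1.8276. Cooperation not sustainable.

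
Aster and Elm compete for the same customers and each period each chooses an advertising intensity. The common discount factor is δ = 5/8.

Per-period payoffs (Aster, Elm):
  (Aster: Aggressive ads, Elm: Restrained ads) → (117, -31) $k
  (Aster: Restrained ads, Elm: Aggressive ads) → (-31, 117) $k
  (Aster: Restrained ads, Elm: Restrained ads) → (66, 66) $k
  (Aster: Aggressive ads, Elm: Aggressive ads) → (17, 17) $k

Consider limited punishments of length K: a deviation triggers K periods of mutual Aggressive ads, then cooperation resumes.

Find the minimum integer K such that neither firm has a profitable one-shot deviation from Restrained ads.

3

Need Σ_{k=1}^{K} δ^k ≥ (117−66)/(66−17) = 1.0408 at δ = 5/8.
At K = 2 the sum is 1.0156 < 1.0408; at K = 3 it is 1.2598 ≥ 1.0408.
So the minimum punishment length is K = 3.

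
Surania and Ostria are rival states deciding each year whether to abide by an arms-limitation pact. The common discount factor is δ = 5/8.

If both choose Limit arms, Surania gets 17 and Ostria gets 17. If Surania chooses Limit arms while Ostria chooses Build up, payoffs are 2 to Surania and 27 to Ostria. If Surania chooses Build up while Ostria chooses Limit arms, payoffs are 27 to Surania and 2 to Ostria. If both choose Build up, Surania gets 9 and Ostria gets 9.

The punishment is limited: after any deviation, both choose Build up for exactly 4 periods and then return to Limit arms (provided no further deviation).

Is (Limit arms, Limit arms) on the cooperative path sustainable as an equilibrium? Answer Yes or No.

Yes

A one-shot deviation gives 27 now, then 9 for 4 periods, then back to 17.
Gain from deviating: (27−17) today; loss: (17−9) in each of the next 4 periods.
No-deviation condition: (17−9)(δ+…+δ^4) ≥ 27−17, i.e. δ+…+δ^4 ≥ 5/4.
At δ = 5/8: δ+…+δ^4 = 1.4124 ≥ 1.2500.
So cooperation is sustainable.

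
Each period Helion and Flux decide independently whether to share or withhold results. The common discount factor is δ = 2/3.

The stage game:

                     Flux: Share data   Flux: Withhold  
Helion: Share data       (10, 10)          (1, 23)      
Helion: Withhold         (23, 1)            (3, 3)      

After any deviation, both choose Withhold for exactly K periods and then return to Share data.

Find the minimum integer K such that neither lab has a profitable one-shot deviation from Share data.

IC: δ(1−δ^K)/(1−δ) ≥ (23−10)/(10−3) = 13/7.
With δ = 2/3: need 1 − δ^K ≥ 13/7·(1−2/3)/(2/3), i.e. δ^K ≤ 0.0714.
Since (2/3)^6 = 0.0878 and (2/3)^7 = 0.0585, the smallest such K is 7.

7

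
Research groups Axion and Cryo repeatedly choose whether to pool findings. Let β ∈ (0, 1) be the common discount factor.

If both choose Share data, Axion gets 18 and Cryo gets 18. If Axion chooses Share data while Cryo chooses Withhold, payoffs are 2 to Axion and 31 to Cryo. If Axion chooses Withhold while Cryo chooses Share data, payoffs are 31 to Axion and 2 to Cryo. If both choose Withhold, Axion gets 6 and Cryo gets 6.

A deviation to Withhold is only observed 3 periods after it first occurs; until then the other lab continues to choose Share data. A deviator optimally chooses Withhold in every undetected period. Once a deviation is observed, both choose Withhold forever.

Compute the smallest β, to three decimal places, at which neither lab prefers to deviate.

A deviator earns 31 for 3 periods, then 6 forever; cooperating earns 18 forever. Multiplying the IC by (1−β):
18 ≥ 31(1−β^3) + 6β^3, so 25·β^3 ≥ 13 and β^3 ≥ 13/25.
β ≥ (13/25)^(1/3) ≈ 0.804.

0.804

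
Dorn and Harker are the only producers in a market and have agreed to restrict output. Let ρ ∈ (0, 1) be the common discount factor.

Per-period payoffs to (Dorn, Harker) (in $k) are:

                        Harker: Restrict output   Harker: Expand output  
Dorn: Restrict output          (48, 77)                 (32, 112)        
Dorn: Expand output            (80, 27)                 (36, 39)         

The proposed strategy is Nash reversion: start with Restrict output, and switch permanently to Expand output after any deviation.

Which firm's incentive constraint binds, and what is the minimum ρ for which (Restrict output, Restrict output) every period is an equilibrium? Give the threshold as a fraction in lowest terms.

Dorn; ρ ≥ 8/11

Dorn: cooperation gives 48 each period; deviation gives 80 once then 36 forever.
  48/(1−ρ) ≥ 80 + 36ρ/(1−ρ) ⇒ ρ ≥ 32/44 = 8/11.
Harker: cooperation gives 77 each period; deviation gives 112 once then 39 forever.
  ρ ≥ 35/73.
Both must hold, so the binding constraint is Dorn's: ρ ≥ 8/11.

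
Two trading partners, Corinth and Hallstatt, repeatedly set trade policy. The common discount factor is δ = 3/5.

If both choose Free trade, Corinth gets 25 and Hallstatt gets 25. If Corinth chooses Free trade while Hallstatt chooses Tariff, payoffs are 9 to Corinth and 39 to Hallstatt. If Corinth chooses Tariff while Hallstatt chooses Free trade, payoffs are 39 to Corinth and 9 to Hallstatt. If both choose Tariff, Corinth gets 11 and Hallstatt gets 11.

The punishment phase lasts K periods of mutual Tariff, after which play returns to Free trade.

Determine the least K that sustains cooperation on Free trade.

Need Σ_{k=1}^{K} δ^k ≥ (39−25)/(25−11) = 1.0000 at δ = 3/5.
At K = 2 the sum is 0.9600 < 1.0000; at K = 3 it is 1.1760 ≥ 1.0000.
So the minimum punishment length is K = 3.

3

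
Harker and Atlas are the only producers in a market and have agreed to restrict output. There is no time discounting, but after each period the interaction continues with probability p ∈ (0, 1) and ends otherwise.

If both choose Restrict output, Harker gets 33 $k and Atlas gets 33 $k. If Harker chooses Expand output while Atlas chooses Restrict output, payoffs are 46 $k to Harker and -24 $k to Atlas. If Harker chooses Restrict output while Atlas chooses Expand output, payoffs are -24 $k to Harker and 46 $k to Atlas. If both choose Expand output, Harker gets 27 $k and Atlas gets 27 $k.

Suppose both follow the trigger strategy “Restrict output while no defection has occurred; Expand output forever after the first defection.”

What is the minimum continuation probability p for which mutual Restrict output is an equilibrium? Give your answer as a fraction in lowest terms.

Expected cooperation value is 33 + p·33 + p²·33 + … = 33/(1−p); deviation gives 46 + p·27/(1−p).
33 ≥ 46(1−p) + 27p ⇒ 19p ≥ 13 ⇒ p ≥ 13/19.

13/19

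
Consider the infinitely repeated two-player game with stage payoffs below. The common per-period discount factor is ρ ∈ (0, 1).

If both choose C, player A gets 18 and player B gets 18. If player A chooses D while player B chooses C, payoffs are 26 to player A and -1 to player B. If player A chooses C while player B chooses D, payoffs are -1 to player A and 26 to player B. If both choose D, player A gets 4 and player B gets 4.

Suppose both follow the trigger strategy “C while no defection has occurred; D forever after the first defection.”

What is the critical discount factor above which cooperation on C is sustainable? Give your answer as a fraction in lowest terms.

Cooperation forever yields 18 each period: 18/(1−ρ).
Deviating yields 26 once, then 4 forever: 26 + 4ρ/(1−ρ).
No profitable deviation requires 18/(1−ρ) ≥ 26 + 4ρ/(1−ρ).
Multiplying by (1−ρ): 18 ≥ 26(1−ρ) + 4ρ = 26 − 22ρ.
So 22ρ ≥ 8, i.e. ρ ≥ 8/22 = 4/11.

4/11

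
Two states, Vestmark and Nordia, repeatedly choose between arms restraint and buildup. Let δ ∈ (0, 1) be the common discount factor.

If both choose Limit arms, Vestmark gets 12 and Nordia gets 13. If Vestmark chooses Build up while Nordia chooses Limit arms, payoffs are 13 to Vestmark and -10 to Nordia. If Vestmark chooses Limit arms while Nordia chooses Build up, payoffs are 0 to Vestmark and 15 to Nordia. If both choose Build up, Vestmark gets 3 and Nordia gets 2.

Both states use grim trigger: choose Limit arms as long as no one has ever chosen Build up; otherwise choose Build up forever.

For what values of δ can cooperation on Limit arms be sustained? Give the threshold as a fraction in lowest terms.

2/13

Vestmark's threshold: (13−12)/(13−3) = 1/10.
Nordia's threshold: (15−13)/(15−2) = 2/13.
1/10 < 2/13, so Nordia binds and δ* = 2/13.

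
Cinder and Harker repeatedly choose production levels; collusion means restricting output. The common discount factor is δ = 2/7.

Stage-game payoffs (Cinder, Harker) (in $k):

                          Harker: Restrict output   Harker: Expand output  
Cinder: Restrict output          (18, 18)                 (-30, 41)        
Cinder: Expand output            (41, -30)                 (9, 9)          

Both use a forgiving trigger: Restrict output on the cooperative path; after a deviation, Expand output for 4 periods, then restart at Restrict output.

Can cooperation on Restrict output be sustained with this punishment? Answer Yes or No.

A one-shot deviation gives 41 now, then 9 for 4 periods, then back to 18.
Gain from deviating: (41−18) today; loss: (18−9) in each of the next 4 periods.
No-deviation condition: (18−9)(δ+…+δ^4) ≥ 41−18, i.e. δ+…+δ^4 ≥ 23/9.
At δ = 2/7: δ+…+δ^4 = 0.3973 < 2.5556.
So cooperation is not sustainable.

No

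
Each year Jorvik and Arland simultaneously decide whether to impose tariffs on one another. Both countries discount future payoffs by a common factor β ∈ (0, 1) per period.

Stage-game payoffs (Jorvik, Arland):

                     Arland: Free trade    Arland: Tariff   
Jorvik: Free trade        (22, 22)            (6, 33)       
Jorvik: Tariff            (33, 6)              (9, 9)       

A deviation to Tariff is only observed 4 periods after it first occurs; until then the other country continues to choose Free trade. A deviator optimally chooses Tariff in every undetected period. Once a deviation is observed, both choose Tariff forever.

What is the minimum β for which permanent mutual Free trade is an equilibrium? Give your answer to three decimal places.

The best deviation is to choose Tariff for all 4 undetected periods, earning 33 each, then 9 forever once detected.
Deviation value: 33(1−β^4)/(1−β) + 9β^4/(1−β); cooperation value: 22/(1−β).
IC: 22 ≥ 33(1−β^4) + 9β^4 = 33 − 24β^4.
So β^4 ≥ 11/24, giving β ≥ (11/24)^(1/4) ≈ 0.823.

0.823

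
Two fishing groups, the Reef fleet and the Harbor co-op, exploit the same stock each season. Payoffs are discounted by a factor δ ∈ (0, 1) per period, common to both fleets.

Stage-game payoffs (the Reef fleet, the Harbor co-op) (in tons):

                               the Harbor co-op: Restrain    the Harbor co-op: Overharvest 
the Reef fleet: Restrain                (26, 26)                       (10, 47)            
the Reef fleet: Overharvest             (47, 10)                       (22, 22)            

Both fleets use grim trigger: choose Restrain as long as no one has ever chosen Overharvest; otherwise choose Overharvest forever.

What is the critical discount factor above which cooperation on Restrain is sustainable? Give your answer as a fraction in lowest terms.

21/25

Cooperation forever yields 26 each period: 26/(1−δ).
Deviating yields 47 once, then 22 forever: 47 + 22δ/(1−δ).
No profitable deviation requires 26/(1−δ) ≥ 47 + 22δ/(1−δ).
Multiplying by (1−δ): 26 ≥ 47(1−δ) + 22δ = 47 − 25δ.
So 25δ ≥ 21, i.e. δ ≥ 21/25.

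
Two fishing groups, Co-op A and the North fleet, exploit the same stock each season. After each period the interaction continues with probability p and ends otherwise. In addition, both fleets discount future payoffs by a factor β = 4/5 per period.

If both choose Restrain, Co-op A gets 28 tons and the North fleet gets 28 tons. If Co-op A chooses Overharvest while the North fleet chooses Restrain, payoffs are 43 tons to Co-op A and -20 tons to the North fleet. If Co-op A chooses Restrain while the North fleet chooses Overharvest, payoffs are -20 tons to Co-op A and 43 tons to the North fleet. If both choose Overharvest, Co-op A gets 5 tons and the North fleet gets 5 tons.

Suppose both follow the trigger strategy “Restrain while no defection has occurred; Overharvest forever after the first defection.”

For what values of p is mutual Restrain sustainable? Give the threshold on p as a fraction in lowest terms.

75/152

Expected continuation weight on next period's payoff is β·p = 4/5·p, which plays the role of the discount factor.
Cooperation requires 4/5·p ≥ (43−28)/(43−5) = 15/38, hence p ≥ 75/152.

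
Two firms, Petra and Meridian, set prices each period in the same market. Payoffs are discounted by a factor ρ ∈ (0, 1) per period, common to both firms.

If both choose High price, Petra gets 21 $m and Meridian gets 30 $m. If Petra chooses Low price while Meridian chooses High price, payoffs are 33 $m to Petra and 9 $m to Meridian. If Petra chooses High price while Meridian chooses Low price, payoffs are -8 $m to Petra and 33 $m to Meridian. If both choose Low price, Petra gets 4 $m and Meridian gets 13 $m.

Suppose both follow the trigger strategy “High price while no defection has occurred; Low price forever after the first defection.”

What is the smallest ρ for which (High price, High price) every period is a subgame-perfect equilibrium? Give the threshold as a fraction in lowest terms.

Petra's threshold: (33−21)/(33−4) = 12/29.
Meridian's threshold: (33−30)/(33−13) = 3/20.
12/29 > 3/20, so Petra binds and ρ* = 12/29.

12/29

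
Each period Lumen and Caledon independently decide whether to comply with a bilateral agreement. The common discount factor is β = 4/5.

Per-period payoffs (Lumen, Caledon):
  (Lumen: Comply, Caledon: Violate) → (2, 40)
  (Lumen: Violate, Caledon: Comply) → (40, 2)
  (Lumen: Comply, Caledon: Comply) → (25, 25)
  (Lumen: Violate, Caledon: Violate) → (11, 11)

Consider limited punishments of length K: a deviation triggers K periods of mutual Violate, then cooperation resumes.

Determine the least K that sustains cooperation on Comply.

Need Σ_{k=1}^{K} β^k ≥ (40−25)/(25−11) = 1.0714 at β = 4/5.
At K = 1 the sum is 0.8000 < 1.0714; at K = 2 it is 1.4400 ≥ 1.0714.
So the minimum punishment length is K = 2.

2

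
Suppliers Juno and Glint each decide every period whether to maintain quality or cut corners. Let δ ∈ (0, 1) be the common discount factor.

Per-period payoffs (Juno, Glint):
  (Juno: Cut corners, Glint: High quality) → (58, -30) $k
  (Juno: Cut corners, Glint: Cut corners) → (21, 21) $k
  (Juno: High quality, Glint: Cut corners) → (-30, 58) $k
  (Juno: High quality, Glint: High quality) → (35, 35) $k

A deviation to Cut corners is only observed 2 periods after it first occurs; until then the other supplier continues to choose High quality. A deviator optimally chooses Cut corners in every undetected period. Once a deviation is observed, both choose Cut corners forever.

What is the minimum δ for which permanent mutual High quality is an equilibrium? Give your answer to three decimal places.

A deviator earns 58 for 2 periods, then 21 forever; cooperating earns 35 forever. Multiplying the IC by (1−δ):
35 ≥ 58(1−δ^2) + 21δ^2, so 37·δ^2 ≥ 23 and δ^2 ≥ 23/37.
δ ≥ (23/37)^(1/2) ≈ 0.788.

0.788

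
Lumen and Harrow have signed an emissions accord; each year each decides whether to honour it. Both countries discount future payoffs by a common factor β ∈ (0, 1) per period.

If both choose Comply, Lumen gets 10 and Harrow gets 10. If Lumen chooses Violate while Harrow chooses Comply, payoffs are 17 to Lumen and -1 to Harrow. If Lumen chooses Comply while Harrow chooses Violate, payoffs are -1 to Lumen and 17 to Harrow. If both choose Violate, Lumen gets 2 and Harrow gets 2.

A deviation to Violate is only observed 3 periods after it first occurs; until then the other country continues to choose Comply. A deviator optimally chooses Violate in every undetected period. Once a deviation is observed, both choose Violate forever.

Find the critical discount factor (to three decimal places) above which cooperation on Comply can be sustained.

0.776

Deviating for the 3 undetected periods gains 17−10 = 7 per period over cooperation, then loses 10−2 = 8 per period forever once punishment starts.
Gain: 7(1 + β + … + β^2); loss: 8·β^3/(1−β).
No profitable deviation ⇔ 7(1−β^3) ≤ 8·β^3, i.e. β^3 ≥ 7/(7+8) = 7/15.
Hence β ≥ (7/15)^(1/3) ≈ 0.776.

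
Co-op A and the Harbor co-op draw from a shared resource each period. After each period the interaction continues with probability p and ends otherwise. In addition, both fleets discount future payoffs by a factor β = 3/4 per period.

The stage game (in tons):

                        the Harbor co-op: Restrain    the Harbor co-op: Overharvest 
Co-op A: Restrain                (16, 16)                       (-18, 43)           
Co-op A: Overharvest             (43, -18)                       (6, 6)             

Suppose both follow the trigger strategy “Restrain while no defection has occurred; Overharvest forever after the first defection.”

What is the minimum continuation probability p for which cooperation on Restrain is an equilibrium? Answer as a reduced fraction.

36/37

Expected continuation weight on next period's payoff is β·p = 3/4·p, which plays the role of the discount factor.
Cooperation requires 3/4·p ≥ (43−16)/(43−6) = 27/37, hence p ≥ 36/37.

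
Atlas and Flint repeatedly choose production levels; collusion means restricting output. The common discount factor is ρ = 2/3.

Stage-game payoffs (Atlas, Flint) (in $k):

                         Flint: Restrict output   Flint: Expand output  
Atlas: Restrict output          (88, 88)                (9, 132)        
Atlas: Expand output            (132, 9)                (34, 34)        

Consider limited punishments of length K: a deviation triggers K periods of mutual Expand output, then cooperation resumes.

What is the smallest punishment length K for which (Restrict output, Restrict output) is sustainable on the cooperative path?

2

IC: ρ(1−ρ^K)/(1−ρ) ≥ (132−88)/(88−34) = 22/27.
With ρ = 2/3: need 1 − ρ^K ≥ 22/27·(1−2/3)/(2/3), i.e. ρ^K ≤ 0.5926.
Since (2/3)^1 = 0.6667 and (2/3)^2 = 0.4444, the smallest such K is 2.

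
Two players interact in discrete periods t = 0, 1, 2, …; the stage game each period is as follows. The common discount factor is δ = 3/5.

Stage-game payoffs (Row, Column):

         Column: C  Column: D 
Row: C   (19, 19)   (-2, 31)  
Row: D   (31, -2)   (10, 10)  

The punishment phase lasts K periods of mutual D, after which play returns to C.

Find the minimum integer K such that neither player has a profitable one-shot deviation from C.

5

No profitable deviation requires (19−10)(δ+…+δ^K) ≥ 31−19, i.e. δ+…+δ^K ≥ 4/3 ≈ 1.3333.
With δ = 3/5, the partial sums are K=1: 0.6000, K=2: 0.9600, K=3: 1.1760, K=4: 1.3056, K=5: 1.3834.
K = 5 is the first length at which the sum reaches 1.3333.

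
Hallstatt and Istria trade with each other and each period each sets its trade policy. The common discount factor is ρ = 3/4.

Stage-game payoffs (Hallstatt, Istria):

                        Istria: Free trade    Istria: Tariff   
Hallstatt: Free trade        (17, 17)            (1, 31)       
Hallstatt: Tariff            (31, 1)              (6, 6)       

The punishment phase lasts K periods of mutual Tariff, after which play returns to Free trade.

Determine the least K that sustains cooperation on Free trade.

2

No profitable deviation requires (17−6)(ρ+…+ρ^K) ≥ 31−17, i.e. ρ+…+ρ^K ≥ 14/11 ≈ 1.2727.
With ρ = 3/4, the partial sums are K=1: 0.7500, K=2: 1.3125.
K = 2 is the first length at which the sum reaches 1.2727.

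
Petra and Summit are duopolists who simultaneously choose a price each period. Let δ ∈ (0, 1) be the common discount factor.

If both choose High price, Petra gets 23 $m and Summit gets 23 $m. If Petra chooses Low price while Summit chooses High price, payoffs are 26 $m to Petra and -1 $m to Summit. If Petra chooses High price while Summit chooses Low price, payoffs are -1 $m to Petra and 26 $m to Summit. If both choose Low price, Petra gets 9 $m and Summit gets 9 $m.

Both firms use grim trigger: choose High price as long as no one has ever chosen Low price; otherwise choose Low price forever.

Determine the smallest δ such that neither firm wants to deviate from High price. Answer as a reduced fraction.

3/17

Cooperation forever yields 23 each period: 23/(1−δ).
Deviating yields 26 once, then 9 forever: 26 + 9δ/(1−δ).
No profitable deviation requires 23/(1−δ) ≥ 26 + 9δ/(1−δ).
Multiplying by (1−δ): 23 ≥ 26(1−δ) + 9δ = 26 − 17δ.
So 17δ ≥ 3, i.e. δ ≥ 3/17.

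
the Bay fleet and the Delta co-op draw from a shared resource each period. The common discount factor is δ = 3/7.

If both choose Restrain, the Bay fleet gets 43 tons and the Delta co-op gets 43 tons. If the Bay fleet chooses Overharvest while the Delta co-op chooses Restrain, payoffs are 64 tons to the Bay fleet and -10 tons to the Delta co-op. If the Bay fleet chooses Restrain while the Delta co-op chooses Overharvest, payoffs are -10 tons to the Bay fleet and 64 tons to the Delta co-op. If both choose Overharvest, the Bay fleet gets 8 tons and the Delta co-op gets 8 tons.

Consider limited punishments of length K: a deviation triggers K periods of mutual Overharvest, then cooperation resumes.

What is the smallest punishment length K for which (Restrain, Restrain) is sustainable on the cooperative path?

No profitable deviation requires (43−8)(δ+…+δ^K) ≥ 64−43, i.e. δ+…+δ^K ≥ 3/5 ≈ 0.6000.
With δ = 3/7, the partial sums are K=1: 0.4286, K=2: 0.6122.
K = 2 is the first length at which the sum reaches 0.6000.

2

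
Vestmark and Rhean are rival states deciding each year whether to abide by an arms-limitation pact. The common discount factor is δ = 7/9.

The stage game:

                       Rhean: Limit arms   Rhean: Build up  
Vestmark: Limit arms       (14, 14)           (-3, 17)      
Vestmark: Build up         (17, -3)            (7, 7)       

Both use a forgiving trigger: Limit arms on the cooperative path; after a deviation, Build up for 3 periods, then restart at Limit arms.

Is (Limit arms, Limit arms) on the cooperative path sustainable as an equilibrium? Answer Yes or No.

Yes

Comparing payoff streams over the 4 periods until play realigns: cooperate → 14(1+δ+…+δ^3); deviate → 17 + 7(δ+…+δ^3).
Cooperation is sustained iff (14−7)(δ+…+δ^3) ≥ 17−14.
δ+…+δ^3 = 7/9·(1−(7/9)^3)/(1−7/9) = 1.8532, and (17−14)/(14−7) = 0.4286.
1.8532 ≥ 0.4286, so cooperation is sustainable.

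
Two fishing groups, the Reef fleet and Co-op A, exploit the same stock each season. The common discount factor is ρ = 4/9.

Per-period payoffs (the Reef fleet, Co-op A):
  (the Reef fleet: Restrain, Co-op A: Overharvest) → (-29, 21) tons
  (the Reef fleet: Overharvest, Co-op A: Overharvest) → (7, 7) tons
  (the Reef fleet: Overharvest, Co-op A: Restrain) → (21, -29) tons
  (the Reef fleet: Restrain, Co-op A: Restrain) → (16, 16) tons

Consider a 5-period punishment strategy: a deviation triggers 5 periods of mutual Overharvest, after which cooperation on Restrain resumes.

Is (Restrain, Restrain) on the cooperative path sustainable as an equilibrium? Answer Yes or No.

IC: ρ+…+ρ^5 ≥ (21−16)/(16−7) = 5/9.
At ρ = 4/9: partial sum = 0.7861 ≥ 0.5556. Cooperation sustainable.

Yes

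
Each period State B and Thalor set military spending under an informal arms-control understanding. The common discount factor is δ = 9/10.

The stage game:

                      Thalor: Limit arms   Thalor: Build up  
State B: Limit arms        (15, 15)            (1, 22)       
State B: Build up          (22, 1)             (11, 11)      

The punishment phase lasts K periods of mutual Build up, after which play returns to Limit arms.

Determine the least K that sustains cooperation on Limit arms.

3

IC: δ(1−δ^K)/(1−δ) ≥ (22−15)/(15−11) = 7/4.
With δ = 9/10: need 1 − δ^K ≥ 7/4·(1−9/10)/(9/10), i.e. δ^K ≤ 0.8056.
Since (9/10)^2 = 0.8100 and (9/10)^3 = 0.7290, the smallest such K is 3.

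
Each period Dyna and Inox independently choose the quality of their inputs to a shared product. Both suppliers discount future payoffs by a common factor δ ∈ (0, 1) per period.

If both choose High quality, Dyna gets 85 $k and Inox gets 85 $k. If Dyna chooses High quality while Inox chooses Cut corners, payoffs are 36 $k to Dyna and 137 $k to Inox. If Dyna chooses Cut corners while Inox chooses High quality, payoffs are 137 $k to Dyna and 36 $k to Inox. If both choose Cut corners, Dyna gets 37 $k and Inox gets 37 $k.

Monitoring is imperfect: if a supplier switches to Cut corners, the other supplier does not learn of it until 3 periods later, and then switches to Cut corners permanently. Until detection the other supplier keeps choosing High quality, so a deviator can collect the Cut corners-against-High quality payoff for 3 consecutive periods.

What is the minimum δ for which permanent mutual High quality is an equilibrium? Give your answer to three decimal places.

A deviator earns 137 for 3 periods, then 37 forever; cooperating earns 85 forever. Multiplying the IC by (1−δ):
85 ≥ 137(1−δ^3) + 37δ^3, so 100·δ^3 ≥ 52 and δ^3 ≥ 13/25.
δ ≥ (13/25)^(1/3) ≈ 0.804.

0.804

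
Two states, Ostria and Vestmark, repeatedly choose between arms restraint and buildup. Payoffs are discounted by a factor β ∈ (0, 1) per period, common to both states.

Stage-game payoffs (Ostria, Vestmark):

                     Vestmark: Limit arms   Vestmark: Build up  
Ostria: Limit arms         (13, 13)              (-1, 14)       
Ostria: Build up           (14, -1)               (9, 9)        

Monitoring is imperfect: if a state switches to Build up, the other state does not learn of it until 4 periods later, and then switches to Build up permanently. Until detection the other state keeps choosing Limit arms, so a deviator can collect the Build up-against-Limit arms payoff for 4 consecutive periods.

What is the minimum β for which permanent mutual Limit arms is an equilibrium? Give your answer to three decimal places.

The best deviation is to choose Build up for all 4 undetected periods, earning 14 each, then 9 forever once detected.
Deviation value: 14(1−β^4)/(1−β) + 9β^4/(1−β); cooperation value: 13/(1−β).
IC: 13 ≥ 14(1−β^4) + 9β^4 = 14 − 5β^4.
So β^4 ≥ 1/5, giving β ≥ (1/5)^(1/4) ≈ 0.669.

0.669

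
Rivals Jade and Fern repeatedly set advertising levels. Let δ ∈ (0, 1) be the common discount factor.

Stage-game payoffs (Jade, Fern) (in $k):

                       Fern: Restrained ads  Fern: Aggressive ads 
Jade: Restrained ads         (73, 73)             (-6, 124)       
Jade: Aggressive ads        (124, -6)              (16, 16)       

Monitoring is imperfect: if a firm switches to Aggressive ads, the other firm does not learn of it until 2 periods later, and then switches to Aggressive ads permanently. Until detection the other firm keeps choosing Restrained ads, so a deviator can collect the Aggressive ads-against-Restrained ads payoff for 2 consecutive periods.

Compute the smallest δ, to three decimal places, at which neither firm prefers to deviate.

0.687

The best deviation is to choose Aggressive ads for all 2 undetected periods, earning 124 each, then 16 forever once detected.
Deviation value: 124(1−δ^2)/(1−δ) + 16δ^2/(1−δ); cooperation value: 73/(1−δ).
IC: 73 ≥ 124(1−δ^2) + 16δ^2 = 124 − 108δ^2.
So δ^2 ≥ 51/108 = 17/36, giving δ ≥ (17/36)^(1/2) ≈ 0.687.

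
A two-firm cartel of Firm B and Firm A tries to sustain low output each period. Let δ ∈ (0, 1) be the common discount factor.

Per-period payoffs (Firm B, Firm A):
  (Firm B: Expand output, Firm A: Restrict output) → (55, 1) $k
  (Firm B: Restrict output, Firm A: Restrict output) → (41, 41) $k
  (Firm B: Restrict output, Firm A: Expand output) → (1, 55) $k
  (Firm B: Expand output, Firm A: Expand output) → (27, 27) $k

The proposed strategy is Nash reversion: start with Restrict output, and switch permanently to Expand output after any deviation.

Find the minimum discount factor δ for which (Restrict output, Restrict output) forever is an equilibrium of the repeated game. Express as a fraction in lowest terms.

One-period gain from deviating is 55 − 41 = 14. The loss is 41 − 27 = 14 in every subsequent period, with present value 14·δ/(1−δ).
Deviation is unprofitable when 14·δ/(1−δ) ≥ 14, i.e. δ/(1−δ) ≥ 1.
Equivalently δ ≥ 14/(14+14) = 1/2.

1/2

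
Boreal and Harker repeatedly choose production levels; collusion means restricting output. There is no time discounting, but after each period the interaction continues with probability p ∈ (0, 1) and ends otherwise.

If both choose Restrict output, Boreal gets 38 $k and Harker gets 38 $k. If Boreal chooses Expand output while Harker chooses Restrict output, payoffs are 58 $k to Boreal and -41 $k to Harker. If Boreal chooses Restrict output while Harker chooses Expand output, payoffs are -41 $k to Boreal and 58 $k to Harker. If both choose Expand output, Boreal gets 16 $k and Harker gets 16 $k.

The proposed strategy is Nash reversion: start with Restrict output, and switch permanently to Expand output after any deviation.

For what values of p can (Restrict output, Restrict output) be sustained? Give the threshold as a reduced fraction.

10/21

Expected cooperation value is 38 + p·38 + p²·38 + … = 38/(1−p); deviation gives 58 + p·16/(1−p).
38 ≥ 58(1−p) + 16p ⇒ 42p ≥ 20 ⇒ p ≥ 20/42 = 10/21.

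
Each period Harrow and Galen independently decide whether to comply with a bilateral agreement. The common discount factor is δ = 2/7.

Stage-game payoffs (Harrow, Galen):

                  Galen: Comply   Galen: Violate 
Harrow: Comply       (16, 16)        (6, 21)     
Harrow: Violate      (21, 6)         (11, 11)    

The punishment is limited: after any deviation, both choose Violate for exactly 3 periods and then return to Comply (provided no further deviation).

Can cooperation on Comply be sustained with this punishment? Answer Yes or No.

IC: δ+…+δ^3 ≥ (21−16)/(16−11) = 1.
At δ = 2/7: partial sum = 0.3907 < 1.0000. Cooperation not sustainable.

No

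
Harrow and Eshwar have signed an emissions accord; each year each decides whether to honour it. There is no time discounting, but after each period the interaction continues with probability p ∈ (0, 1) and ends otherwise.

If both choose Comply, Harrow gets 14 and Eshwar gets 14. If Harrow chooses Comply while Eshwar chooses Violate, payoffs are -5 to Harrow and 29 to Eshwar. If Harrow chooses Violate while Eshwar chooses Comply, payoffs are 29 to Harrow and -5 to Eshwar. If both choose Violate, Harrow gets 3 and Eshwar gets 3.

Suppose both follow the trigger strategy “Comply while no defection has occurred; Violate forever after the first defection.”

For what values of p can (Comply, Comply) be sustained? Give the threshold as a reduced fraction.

Expected cooperation value is 14 + p·14 + p²·14 + … = 14/(1−p); deviation gives 29 + p·3/(1−p).
14 ≥ 29(1−p) + 3p ⇒ 26p ≥ 15 ⇒ p ≥ 15/26.

15/26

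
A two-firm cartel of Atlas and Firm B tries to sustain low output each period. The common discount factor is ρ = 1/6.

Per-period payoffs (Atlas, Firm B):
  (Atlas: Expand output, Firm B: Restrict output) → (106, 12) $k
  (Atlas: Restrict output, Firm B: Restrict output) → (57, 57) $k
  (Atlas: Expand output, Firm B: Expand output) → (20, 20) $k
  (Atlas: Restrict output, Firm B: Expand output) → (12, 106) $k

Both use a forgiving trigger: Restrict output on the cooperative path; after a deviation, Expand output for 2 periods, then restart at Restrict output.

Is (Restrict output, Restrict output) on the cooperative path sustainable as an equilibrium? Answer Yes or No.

No

IC: ρ+…+ρ^2 ≥ (106−57)/(57−20) = 49/37.
At ρ = 1/6: partial sum = 0.1944 < 1.3243. Cooperation not sustainable.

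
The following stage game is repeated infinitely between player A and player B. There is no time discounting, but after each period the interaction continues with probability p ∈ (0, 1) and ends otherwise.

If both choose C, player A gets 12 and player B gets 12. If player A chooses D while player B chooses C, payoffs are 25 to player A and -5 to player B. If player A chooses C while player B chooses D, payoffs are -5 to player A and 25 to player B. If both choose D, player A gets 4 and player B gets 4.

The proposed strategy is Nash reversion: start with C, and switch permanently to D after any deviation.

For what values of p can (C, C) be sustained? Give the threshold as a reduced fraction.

With no time discounting, the continuation probability p plays the role of the discount factor.
Grim-trigger IC: 12/(1−p) ≥ 25 + 4p/(1−p) ⇒ p ≥ (25−12)/(25−4) = 13/21.

13/21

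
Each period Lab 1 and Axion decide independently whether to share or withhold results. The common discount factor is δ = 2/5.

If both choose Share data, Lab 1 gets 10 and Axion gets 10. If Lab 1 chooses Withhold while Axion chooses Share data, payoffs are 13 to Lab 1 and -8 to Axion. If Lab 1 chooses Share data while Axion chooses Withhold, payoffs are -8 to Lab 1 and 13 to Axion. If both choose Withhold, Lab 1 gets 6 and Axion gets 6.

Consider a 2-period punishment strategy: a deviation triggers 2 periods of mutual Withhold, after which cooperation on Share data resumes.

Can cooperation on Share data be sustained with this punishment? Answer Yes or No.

No

IC: δ+…+δ^2 ≥ (13−10)/(10−6) = 3/4.
At δ = 2/5: partial sum = 0.5600 < 0.7500. Cooperation not sustainable.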